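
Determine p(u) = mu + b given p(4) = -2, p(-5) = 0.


p(u) = mu + b. Using p(4)=-2, p(-5)=0:
m = (-2)/(4 + 5) = -2/9 = -2/9
b = -2 - m*(4) = -2 + 8/9 = -10/9
p(u) = -(2/9)u - (10/9)


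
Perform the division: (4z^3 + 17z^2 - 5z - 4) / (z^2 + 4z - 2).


(4z^3 + 17z^2 - 5z - 4) / (z^2 + 4z - 2)
Step 1: 4z * (z^2 + 4z - 2) = 4z^3 + 16z^2 - 8z; subtract.
Step 2: 1 * (z^2 + 4z - 2) = z^2 + 4z - 2; subtract.
Quotient: 4z + 1, Remainder: -z - 2


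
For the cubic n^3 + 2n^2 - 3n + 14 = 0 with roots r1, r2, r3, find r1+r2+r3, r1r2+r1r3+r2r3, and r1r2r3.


Monic cubic n^3+bn^2+cn+d=0: sum=-b, pairwise sum=c, product=-d.
b=2, c=-3, d=14
r1+r2+r3 = -2
r1r2+r1r3+r2r3 = -3
r1r2r3 = -14


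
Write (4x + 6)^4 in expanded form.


Expand (4x + 6)^4 by repeated multiplication:
  (4x + 6)^2 = 16x^2 + 48x + 36
  (4x + 6)^3 = 64x^3 + 288x^2 + 432x + 216
= 256x^4 + 1536x^3 + 3456x^2 + 3456x + 1296


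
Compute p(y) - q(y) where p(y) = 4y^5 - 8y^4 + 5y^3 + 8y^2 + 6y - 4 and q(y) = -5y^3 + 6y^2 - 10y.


Distribute the minus sign:
  (4y^5 - 8y^4 + 5y^3 + 8y^2 + 6y - 4)
- (-5y^3 + 6y^2 - 10y)
Negate second polynomial: 5y^3 - 6y^2 + 10y
Add: 4y^5 - 8y^4 + 10y^3 + 2y^2 + 16y - 4


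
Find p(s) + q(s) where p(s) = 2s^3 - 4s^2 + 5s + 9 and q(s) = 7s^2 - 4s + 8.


Align terms by degree and add:
  2s^3 - 4s^2 + 5s + 9
+ 7s^2 - 4s + 8
= 2s^3 + 3s^2 + s + 17


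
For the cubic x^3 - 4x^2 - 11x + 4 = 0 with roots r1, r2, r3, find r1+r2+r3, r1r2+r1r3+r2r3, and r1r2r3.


Monic cubic x^3+bx^2+cx+d=0: sum=-b, pairwise sum=c, product=-d.
b=-4, c=-11, d=4
r1+r2+r3 = 4
r1r2+r1r3+r2r3 = -11
r1r2r3 = -4


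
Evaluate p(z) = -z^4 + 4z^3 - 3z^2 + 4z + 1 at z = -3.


Using direct substitution:
  -1 * (-3)^4 = -81
  4 * (-3)^3 = -108
  -3 * (-3)^2 = -27
  4 * (-3)^1 = -12
  constant: 1
Sum = -81 - 108 - 27 - 12 + 1 = -227


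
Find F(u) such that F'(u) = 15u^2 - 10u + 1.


Reverse power rule on each term:
  ∫ 15u^2 du = 5u^3
  ∫ -10u du = -5u^2
  ∫ 1 du = u
F(u) = 5u^3 - 5u^2 + u + C


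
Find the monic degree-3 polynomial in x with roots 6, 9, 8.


p(x) = (x - 6)(x - 9)(x - 8)
Expand: x^3 - 23x^2 + 174x - 432


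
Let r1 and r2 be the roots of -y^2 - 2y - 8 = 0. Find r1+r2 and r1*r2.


For ay^2+by+c=0: sum = -b/a, product = c/a.
a=-1, b=-2, c=-8
Sum = -(-2)/-1 = -2
Product = (-8)/-1 = 8


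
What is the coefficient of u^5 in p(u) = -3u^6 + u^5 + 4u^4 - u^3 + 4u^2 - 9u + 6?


Read off the coefficient of u^5: 1


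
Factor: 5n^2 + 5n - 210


Roots satisfy r1 + r2 = -b/a = -1 and r1*r2 = c/a = -42.
So r1 = -7, r2 = 6.
5n^2 + 5n - 210 = 5(n - r1)(n - r2) = 5(n + 7)(n - 6)


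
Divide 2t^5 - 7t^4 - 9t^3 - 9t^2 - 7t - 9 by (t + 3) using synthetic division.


Synthetic division with c = -3. Coefficients: 2, -7, -9, -9, -7, -9
Bring down 2.
  2 * -3 = -6; -6 - 7 = -13
  -13 * -3 = 39; 39 - 9 = 30
  30 * -3 = -90; -90 - 9 = -99
  -99 * -3 = 297; 297 - 7 = 290
  290 * -3 = -870; -870 - 9 = -879
Quotient: 2t^4 - 13t^3 + 30t^2 - 99t + 290, Remainder: -879


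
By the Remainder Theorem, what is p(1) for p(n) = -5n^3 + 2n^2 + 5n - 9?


By the Remainder Theorem, the remainder equals p(1):
  -5*(1)^3 = -5
  2*(1)^2 = 2
  5*(1)^1 = 5
  constant: -9
Sum: -5 + 2 + 5 - 9 = -7


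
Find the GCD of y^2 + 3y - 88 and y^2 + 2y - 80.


Factor each:
  y^2 + 3y - 88 = (y - 8)(y + 11)
  y^2 + 2y - 80 = (y - 8)(y + 10)
Common monic factor: y - 8


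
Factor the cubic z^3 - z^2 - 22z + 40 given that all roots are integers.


Try integer roots (divisors of 40). z=-5: p(-5)=0.
Divide out (z + 5): quotient is z^2 - 6z + 8.
Factor the quadratic: (z - 4)(z - 2)
Result: (z + 5)(z - 4)(z - 2)


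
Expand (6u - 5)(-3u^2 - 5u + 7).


Distribute each term of the first polynomial:
  (6u)(-3u^2 - 5u + 7) = -18u^3 - 30u^2 + 42u
  (-5)(-3u^2 - 5u + 7) = 15u^2 + 25u - 35
Sum: -18u^3 - 15u^2 + 67u - 35


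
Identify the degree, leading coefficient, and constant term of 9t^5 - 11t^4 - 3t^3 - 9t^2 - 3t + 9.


Highest power of t is 5, with coefficient 9. Constant term is 9.
Degree = 5, leading coefficient = 9, constant term = 9


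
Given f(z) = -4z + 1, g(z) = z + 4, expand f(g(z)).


Substitute g(z) into f:
f(g(z)) = -4*(z + 4) + 1
Expand and combine: -4z - 15


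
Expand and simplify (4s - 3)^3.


Expand (4s - 3)^3 by repeated multiplication:
  (4s - 3)^2 = 16s^2 - 24s + 9
= 64s^3 - 144s^2 + 108s - 27


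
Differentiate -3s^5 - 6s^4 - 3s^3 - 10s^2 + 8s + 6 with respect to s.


Apply the power rule term by term:
  d/ds(-3s^5) = -15s^4
  d/ds(-6s^4) = -24s^3
  d/ds(-3s^3) = -9s^2
  d/ds(-10s^2) = -20s
  d/ds(8s) = 8
  d/ds(6) = 0
p'(s) = -15s^4 - 24s^3 - 9s^2 - 20s + 8


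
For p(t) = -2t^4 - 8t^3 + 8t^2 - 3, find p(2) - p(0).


p(2) = -67
p(0) = -3
p(2) - p(0) = -67 + 3 = -64


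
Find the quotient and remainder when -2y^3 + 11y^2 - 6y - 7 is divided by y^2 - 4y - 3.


(-2y^3 + 11y^2 - 6y - 7) / (y^2 - 4y - 3)
Step 1: -2y * (y^2 - 4y - 3) = -2y^3 + 8y^2 + 6y; subtract.
Step 2: 3 * (y^2 - 4y - 3) = 3y^2 - 12y - 9; subtract.
Quotient: -2y + 3, Remainder: 2


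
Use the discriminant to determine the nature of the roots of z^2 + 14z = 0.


D = b^2 - 4ac = (14)^2 - 4(1)(0) = 196 = 196
Since D > 0: two distinct rational roots


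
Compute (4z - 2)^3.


Expand (4z - 2)^3 by repeated multiplication:
  (4z - 2)^2 = 16z^2 - 16z + 4
= 64z^3 - 96z^2 + 48z - 8


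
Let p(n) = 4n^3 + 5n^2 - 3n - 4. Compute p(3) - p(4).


p(3) = 140
p(4) = 320
p(3) - p(4) = 140 - 320 = -180


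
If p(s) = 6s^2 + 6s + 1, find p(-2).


Using direct substitution:
  6 * (-2)^2 = 24
  6 * (-2)^1 = -12
  constant: 1
Sum = 24 - 12 + 1 = 13


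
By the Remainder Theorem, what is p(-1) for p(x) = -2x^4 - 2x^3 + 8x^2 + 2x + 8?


By the Remainder Theorem, the remainder equals p(-1):
  -2*(-1)^4 = -2
  -2*(-1)^3 = 2
  8*(-1)^2 = 8
  2*(-1)^1 = -2
  constant: 8
Sum: -2 + 2 + 8 - 2 + 8 = 14


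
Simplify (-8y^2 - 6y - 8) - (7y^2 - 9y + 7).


Distribute the minus sign:
  (-8y^2 - 6y - 8)
- (7y^2 - 9y + 7)
Negate second polynomial: -7y^2 + 9y - 7
Add: -15y^2 + 3y - 15


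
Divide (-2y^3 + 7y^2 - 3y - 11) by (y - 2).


(-2y^3 + 7y^2 - 3y - 11) / (y - 2)
Step 1: -2y^2 * (y - 2) = -2y^3 + 4y^2; subtract.
Step 2: 3y * (y - 2) = 3y^2 - 6y; subtract.
Step 3: 3 * (y - 2) = 3y - 6; subtract.
Quotient: -2y^2 + 3y + 3, Remainder: -5


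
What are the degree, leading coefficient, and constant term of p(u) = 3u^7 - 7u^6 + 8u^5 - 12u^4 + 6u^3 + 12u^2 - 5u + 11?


Highest power of u is 7, with coefficient 3. Constant term is 11.
Degree = 7, leading coefficient = 3, constant term = 11


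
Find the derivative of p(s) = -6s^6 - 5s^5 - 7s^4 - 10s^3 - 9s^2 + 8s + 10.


Apply the power rule term by term:
  d/ds(-6s^6) = -36s^5
  d/ds(-5s^5) = -25s^4
  d/ds(-7s^4) = -28s^3
  d/ds(-10s^3) = -30s^2
  d/ds(-9s^2) = -18s
  d/ds(8s) = 8
  d/ds(10) = 0
p'(s) = -36s^5 - 25s^4 - 28s^3 - 30s^2 - 18s + 8


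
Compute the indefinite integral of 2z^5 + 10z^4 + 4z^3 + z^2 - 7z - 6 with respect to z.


Reverse power rule on each term:
  ∫ 2z^5 dz = (1/3)z^6
  ∫ 10z^4 dz = 2z^5
  ∫ 4z^3 dz = z^4
  ∫ z^2 dz = (1/3)z^3
  ∫ -7z dz = -(7/2)z^2
  ∫ -6 dz = -6z
F(z) = (1/3)z^6 + 2z^5 + z^4 + (1/3)z^3 - (7/2)z^2 - 6z + C


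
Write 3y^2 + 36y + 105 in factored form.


Roots satisfy r1 + r2 = -b/a = -12 and r1*r2 = c/a = 35.
So r1 = -7, r2 = -5.
3y^2 + 36y + 105 = 3(y - r1)(y - r2) = 3(y + 7)(y + 5)


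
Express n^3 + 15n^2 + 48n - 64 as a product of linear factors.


Try integer roots (divisors of -64). n=1: p(1)=0.
Divide out (n - 1): quotient is n^2 + 16n + 64.
Factor the quadratic: (n + 8)(n + 8)
Result: (n - 1)(n + 8)(n + 8)


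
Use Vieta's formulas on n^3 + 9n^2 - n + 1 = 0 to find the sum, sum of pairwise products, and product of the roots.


Monic cubic n^3+bn^2+cn+d=0: sum=-b, pairwise sum=c, product=-d.
b=9, c=-1, d=1
r1+r2+r3 = -9
r1r2+r1r3+r2r3 = -1
r1r2r3 = -1


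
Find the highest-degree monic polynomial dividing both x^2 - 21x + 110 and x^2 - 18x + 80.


Factor each:
  x^2 - 21x + 110 = (x - 10)(x - 11)
  x^2 - 18x + 80 = (x - 10)(x - 8)
Common monic factor: x - 10


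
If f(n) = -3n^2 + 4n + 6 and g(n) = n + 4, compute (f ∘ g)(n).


Substitute g(n) into f:
f(g(n)) = -3*(n + 4)^2 + 4*(n + 4) + 6
(n + 4)^2 = n^2 + 8n + 16
Expand and combine: -3n^2 - 20n - 26


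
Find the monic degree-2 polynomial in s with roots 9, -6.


p(s) = (s - 9)(s + 6)
Expand: s^2 - 3s - 54


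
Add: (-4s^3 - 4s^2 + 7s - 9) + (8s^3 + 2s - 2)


Align terms by degree and add:
  -4s^3 - 4s^2 + 7s - 9
+ 8s^3 + 2s - 2
= 4s^3 - 4s^2 + 9s - 11


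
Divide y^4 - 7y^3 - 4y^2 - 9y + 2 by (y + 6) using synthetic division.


Synthetic division with c = -6. Coefficients: 1, -7, -4, -9, 2
Bring down 1.
  1 * -6 = -6; -6 - 7 = -13
  -13 * -6 = 78; 78 - 4 = 74
  74 * -6 = -444; -444 - 9 = -453
  -453 * -6 = 2718; 2718 + 2 = 2720
Quotient: y^3 - 13y^2 + 74y - 453, Remainder: 2720


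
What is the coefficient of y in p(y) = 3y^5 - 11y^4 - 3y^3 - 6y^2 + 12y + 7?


Read off the coefficient of y: 12


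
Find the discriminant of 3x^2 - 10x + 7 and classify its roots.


D = b^2 - 4ac = (-10)^2 - 4(3)(7) = 100 - 84 = 16
Since D > 0: two distinct rational roots


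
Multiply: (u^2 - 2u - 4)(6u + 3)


Distribute each term of the first polynomial:
  (u^2)(6u + 3) = 6u^3 + 3u^2
  (-2u)(6u + 3) = -12u^2 - 6u
  (-4)(6u + 3) = -24u - 12
Sum: 6u^3 - 9u^2 - 30u - 12


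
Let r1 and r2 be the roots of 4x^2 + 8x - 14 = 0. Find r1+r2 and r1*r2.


For ax^2+bx+c=0: sum = -b/a, product = c/a.
a=4, b=8, c=-14
Sum = -(8)/4 = -2
Product = (-14)/4 = -7/2


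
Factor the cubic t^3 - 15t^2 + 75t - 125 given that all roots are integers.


Try integer roots (divisors of -125). t=5: p(5)=0.
Divide out (t - 5): quotient is t^2 - 10t + 25.
Factor the quadratic: (t - 5)(t - 5)
Result: (t - 5)(t - 5)(t - 5)


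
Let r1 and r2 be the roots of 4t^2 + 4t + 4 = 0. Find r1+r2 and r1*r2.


For at^2+bt+c=0: sum = -b/a, product = c/a.
a=4, b=4, c=4
Sum = -(4)/4 = -1
Product = (4)/4 = 1


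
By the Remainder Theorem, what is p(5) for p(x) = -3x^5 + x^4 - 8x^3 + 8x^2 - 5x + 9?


By the Remainder Theorem, the remainder equals p(5):
  -3*(5)^5 = -9375
  1*(5)^4 = 625
  -8*(5)^3 = -1000
  8*(5)^2 = 200
  -5*(5)^1 = -25
  constant: 9
Sum: -9375 + 625 - 1000 + 200 - 25 + 9 = -9566


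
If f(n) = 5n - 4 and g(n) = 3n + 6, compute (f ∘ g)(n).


Substitute g(n) into f:
f(g(n)) = 5*(3n + 6) + (-4)
Expand and combine: 15n + 26


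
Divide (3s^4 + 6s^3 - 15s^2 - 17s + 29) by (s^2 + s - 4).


(3s^4 + 6s^3 - 15s^2 - 17s + 29) / (s^2 + s - 4)
Step 1: 3s^2 * (s^2 + s - 4) = 3s^4 + 3s^3 - 12s^2; subtract.
Step 2: 3s * (s^2 + s - 4) = 3s^3 + 3s^2 - 12s; subtract.
Step 3: -6 * (s^2 + s - 4) = -6s^2 - 6s + 24; subtract.
Quotient: 3s^2 + 3s - 6, Remainder: s + 5


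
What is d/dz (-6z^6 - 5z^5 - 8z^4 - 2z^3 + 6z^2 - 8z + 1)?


Apply the power rule term by term:
  d/dz(-6z^6) = -36z^5
  d/dz(-5z^5) = -25z^4
  d/dz(-8z^4) = -32z^3
  d/dz(-2z^3) = -6z^2
  d/dz(6z^2) = 12z
  d/dz(-8z) = -8
  d/dz(1) = 0
p'(z) = -36z^5 - 25z^4 - 32z^3 - 6z^2 + 12z - 8


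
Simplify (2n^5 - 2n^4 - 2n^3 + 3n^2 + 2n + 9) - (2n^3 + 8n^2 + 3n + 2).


Distribute the minus sign:
  (2n^5 - 2n^4 - 2n^3 + 3n^2 + 2n + 9)
- (2n^3 + 8n^2 + 3n + 2)
Negate second polynomial: -2n^3 - 8n^2 - 3n - 2
Add: 2n^5 - 2n^4 - 4n^3 - 5n^2 - n + 7


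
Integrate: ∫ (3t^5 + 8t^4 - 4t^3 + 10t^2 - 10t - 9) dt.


Reverse power rule on each term:
  ∫ 3t^5 dt = (1/2)t^6
  ∫ 8t^4 dt = (8/5)t^5
  ∫ -4t^3 dt = -t^4
  ∫ 10t^2 dt = (10/3)t^3
  ∫ -10t dt = -5t^2
  ∫ -9 dt = -9t
F(t) = (1/2)t^6 + (8/5)t^5 - t^4 + (10/3)t^3 - 5t^2 - 9t + C


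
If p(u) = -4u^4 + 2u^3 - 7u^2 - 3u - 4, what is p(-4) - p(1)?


p(-4) = -1256
p(1) = -16
p(-4) - p(1) = -1256 + 16 = -1240


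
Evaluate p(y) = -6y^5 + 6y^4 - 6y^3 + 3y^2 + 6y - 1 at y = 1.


Using direct substitution:
  -6 * (1)^5 = -6
  6 * (1)^4 = 6
  -6 * (1)^3 = -6
  3 * (1)^2 = 3
  6 * (1)^1 = 6
  constant: -1
Sum = -6 + 6 - 6 + 3 + 6 - 1 = 2


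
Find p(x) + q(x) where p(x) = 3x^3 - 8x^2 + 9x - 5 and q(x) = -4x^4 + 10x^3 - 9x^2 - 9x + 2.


Align terms by degree and add:
  3x^3 - 8x^2 + 9x - 5
  -4x^4 + 10x^3 - 9x^2 - 9x + 2
= -4x^4 + 13x^3 - 17x^2 - 3


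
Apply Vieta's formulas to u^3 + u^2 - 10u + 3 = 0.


Monic cubic u^3+bu^2+cu+d=0: sum=-b, pairwise sum=c, product=-d.
b=1, c=-10, d=3
r1+r2+r3 = -1
r1r2+r1r3+r2r3 = -10
r1r2r3 = -3


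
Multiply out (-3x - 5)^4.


Expand (-3x - 5)^4 by repeated multiplication:
  (-3x - 5)^2 = 9x^2 + 30x + 25
  (-3x - 5)^3 = -27x^3 - 135x^2 - 225x - 125
= 81x^4 + 540x^3 + 1350x^2 + 1500x + 625


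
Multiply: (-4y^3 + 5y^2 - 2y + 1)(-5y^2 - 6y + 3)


Distribute each term of the first polynomial:
  (-4y^3)(-5y^2 - 6y + 3) = 20y^5 + 24y^4 - 12y^3
  (5y^2)(-5y^2 - 6y + 3) = -25y^4 - 30y^3 + 15y^2
  (-2y)(-5y^2 - 6y + 3) = 10y^3 + 12y^2 - 6y
  (1)(-5y^2 - 6y + 3) = -5y^2 - 6y + 3
Sum: 20y^5 - y^4 - 32y^3 + 22y^2 - 12y + 3


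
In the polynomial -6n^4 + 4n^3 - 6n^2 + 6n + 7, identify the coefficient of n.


Read off the coefficient of n: 6


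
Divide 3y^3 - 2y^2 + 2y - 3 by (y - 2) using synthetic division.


Synthetic division with c = 2. Coefficients: 3, -2, 2, -3
Bring down 3.
  3 * 2 = 6; 6 - 2 = 4
  4 * 2 = 8; 8 + 2 = 10
  10 * 2 = 20; 20 - 3 = 17
Quotient: 3y^2 + 4y + 10, Remainder: 17


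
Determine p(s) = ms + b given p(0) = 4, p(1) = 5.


p(s) = ms + b. Using p(0)=4, p(1)=5:
m = (4 - 5)/(0 - 1) = -1/-1 = 1
b = 4 - m*(0) = 4 = 4
p(s) = s + 4


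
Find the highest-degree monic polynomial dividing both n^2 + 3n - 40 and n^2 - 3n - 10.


Factor each:
  n^2 + 3n - 40 = (n - 5)(n + 8)
  n^2 - 3n - 10 = (n - 5)(n + 2)
Common monic factor: n - 5


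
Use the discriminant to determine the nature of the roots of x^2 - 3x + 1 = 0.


D = b^2 - 4ac = (-3)^2 - 4(1)(1) = 9 - 4 = 5
Since D > 0: two distinct irrational roots


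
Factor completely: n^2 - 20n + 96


Roots satisfy r1 + r2 = -b/a = 20 and r1*r2 = c/a = 96.
So r1 = 12, r2 = 8.
n^2 - 20n + 96 = (n - r1)(n - r2) = (n - 12)(n - 8)


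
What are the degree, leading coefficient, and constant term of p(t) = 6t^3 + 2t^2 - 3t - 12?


Highest power of t is 3, with coefficient 6. Constant term is -12.
Degree = 3, leading coefficient = 6, constant term = -12


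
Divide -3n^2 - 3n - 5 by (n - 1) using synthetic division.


Synthetic division with c = 1. Coefficients: -3, -3, -5
Bring down -3.
  -3 * 1 = -3; -3 - 3 = -6
  -6 * 1 = -6; -6 - 5 = -11
Quotient: -3n - 6, Remainder: -11


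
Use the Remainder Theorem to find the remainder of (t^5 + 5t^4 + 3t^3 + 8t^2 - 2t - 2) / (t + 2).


By the Remainder Theorem, the remainder equals p(-2):
  1*(-2)^5 = -32
  5*(-2)^4 = 80
  3*(-2)^3 = -24
  8*(-2)^2 = 32
  -2*(-2)^1 = 4
  constant: -2
Sum: -32 + 80 - 24 + 32 + 4 - 2 = 58


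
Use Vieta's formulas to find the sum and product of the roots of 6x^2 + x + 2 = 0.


For ax^2+bx+c=0: sum = -b/a, product = c/a.
a=6, b=1, c=2
Sum = -(1)/6 = -1/6
Product = (2)/6 = 1/3


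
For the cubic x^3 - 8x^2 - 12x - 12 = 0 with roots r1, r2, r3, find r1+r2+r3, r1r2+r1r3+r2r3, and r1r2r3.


Monic cubic x^3+bx^2+cx+d=0: sum=-b, pairwise sum=c, product=-d.
b=-8, c=-12, d=-12
r1+r2+r3 = 8
r1r2+r1r3+r2r3 = -12
r1r2r3 = 12


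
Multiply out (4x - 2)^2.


Expand (4x - 2)^2 by repeated multiplication:
= 16x^2 - 16x + 4


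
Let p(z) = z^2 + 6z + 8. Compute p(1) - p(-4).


p(1) = 15
p(-4) = 0
p(1) - p(-4) = 15 = 15


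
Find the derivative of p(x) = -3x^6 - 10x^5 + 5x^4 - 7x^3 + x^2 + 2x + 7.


Apply the power rule term by term:
  d/dx(-3x^6) = -18x^5
  d/dx(-10x^5) = -50x^4
  d/dx(5x^4) = 20x^3
  d/dx(-7x^3) = -21x^2
  d/dx(x^2) = 2x
  d/dx(2x) = 2
  d/dx(7) = 0
p'(x) = -18x^5 - 50x^4 + 20x^3 - 21x^2 + 2x + 2


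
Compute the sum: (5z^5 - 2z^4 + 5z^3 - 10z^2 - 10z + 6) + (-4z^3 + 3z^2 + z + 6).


Align terms by degree and add:
  5z^5 - 2z^4 + 5z^3 - 10z^2 - 10z + 6
  -4z^3 + 3z^2 + z + 6
= 5z^5 - 2z^4 + z^3 - 7z^2 - 9z + 12


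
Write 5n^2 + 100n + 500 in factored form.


Roots satisfy r1 + r2 = -b/a = -20 and r1*r2 = c/a = 100.
So r1 = -10, r2 = -10.
5n^2 + 100n + 500 = 5(n - r1)(n - r2) = 5(n + 10)(n + 10)


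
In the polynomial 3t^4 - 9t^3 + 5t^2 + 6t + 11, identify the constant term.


Read off the constant term: 11


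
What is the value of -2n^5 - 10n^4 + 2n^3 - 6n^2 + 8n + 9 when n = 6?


Using direct substitution:
  -2 * (6)^5 = -15552
  -10 * (6)^4 = -12960
  2 * (6)^3 = 432
  -6 * (6)^2 = -216
  8 * (6)^1 = 48
  constant: 9
Sum = -15552 - 12960 + 432 - 216 + 48 + 9 = -28239


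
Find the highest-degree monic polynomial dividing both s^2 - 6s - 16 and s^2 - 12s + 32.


Factor each:
  s^2 - 6s - 16 = (s - 8)(s + 2)
  s^2 - 12s + 32 = (s - 8)(s - 4)
Common monic factor: s - 8


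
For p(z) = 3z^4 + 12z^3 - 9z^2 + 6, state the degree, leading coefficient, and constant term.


Highest power of z is 4, with coefficient 3. Constant term is 6.
Degree = 4, leading coefficient = 3, constant term = 6


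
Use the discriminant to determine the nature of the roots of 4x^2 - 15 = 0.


D = b^2 - 4ac = (0)^2 - 4(4)(-15) = 0 + 240 = 240
Since D > 0: two distinct irrational roots


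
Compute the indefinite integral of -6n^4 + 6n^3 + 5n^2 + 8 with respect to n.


Reverse power rule on each term:
  ∫ -6n^4 dn = -(6/5)n^5
  ∫ 6n^3 dn = (3/2)n^4
  ∫ 5n^2 dn = (5/3)n^3
  ∫ 8 dn = 8n
F(n) = -(6/5)n^5 + (3/2)n^4 + (5/3)n^3 + 8n + C


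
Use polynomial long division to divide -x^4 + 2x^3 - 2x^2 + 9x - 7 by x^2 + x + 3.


(-x^4 + 2x^3 - 2x^2 + 9x - 7) / (x^2 + x + 3)
Step 1: -x^2 * (x^2 + x + 3) = -x^4 - x^3 - 3x^2; subtract.
Step 2: 3x * (x^2 + x + 3) = 3x^3 + 3x^2 + 9x; subtract.
Step 3: -2 * (x^2 + x + 3) = -2x^2 - 2x - 6; subtract.
Quotient: -x^2 + 3x - 2, Remainder: 2x - 1


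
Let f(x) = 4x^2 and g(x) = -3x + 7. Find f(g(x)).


Substitute g(x) into f:
f(g(x)) = 4*(-3x + 7)^2
(-3x + 7)^2 = 9x^2 - 42x + 49
Expand and combine: 36x^2 - 168x + 196


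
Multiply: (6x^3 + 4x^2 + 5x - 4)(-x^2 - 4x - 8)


Distribute each term of the first polynomial:
  (6x^3)(-x^2 - 4x - 8) = -6x^5 - 24x^4 - 48x^3
  (4x^2)(-x^2 - 4x - 8) = -4x^4 - 16x^3 - 32x^2
  (5x)(-x^2 - 4x - 8) = -5x^3 - 20x^2 - 40x
  (-4)(-x^2 - 4x - 8) = 4x^2 + 16x + 32
Sum: -6x^5 - 28x^4 - 69x^3 - 48x^2 - 24x + 32


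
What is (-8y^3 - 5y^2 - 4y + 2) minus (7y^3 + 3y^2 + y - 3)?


Distribute the minus sign:
  (-8y^3 - 5y^2 - 4y + 2)
- (7y^3 + 3y^2 + y - 3)
Negate second polynomial: -7y^3 - 3y^2 - y + 3
Add: -15y^3 - 8y^2 - 5y + 5


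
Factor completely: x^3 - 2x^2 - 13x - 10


Try integer roots (divisors of -10). x=-1: p(-1)=0.
Divide out (x + 1): quotient is x^2 - 3x - 10.
Factor the quadratic: (x - 5)(x + 2)
Result: (x + 1)(x - 5)(x + 2)


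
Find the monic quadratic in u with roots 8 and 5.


p(u) = (u - 8)(u - 5)
Expand: u^2 - 13u + 40


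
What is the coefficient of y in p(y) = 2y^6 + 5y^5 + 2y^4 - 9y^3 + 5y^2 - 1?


Read off the coefficient of y: 0


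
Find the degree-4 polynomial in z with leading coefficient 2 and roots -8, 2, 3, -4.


p(z) = 2(z + 8)(z - 2)(z - 3)(z + 4)
Expand: 2z^4 + 14z^3 - 44z^2 - 176z + 384


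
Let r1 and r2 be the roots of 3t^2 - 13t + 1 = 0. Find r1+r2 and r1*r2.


For at^2+bt+c=0: sum = -b/a, product = c/a.
a=3, b=-13, c=1
Sum = -(-13)/3 = 13/3
Product = (1)/3 = 1/3


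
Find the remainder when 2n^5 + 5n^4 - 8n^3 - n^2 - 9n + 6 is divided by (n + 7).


By the Remainder Theorem, the remainder equals p(-7):
  2*(-7)^5 = -33614
  5*(-7)^4 = 12005
  -8*(-7)^3 = 2744
  -1*(-7)^2 = -49
  -9*(-7)^1 = 63
  constant: 6
Sum: -33614 + 12005 + 2744 - 49 + 63 + 6 = -18845


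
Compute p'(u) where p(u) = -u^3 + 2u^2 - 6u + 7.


Apply the power rule term by term:
  d/du(-u^3) = -3u^2
  d/du(2u^2) = 4u
  d/du(-6u) = -6
  d/du(7) = 0
p'(u) = -3u^2 + 4u - 6


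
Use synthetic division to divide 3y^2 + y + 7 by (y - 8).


Synthetic division with c = 8. Coefficients: 3, 1, 7
Bring down 3.
  3 * 8 = 24; 24 + 1 = 25
  25 * 8 = 200; 200 + 7 = 207
Quotient: 3y + 25, Remainder: 207


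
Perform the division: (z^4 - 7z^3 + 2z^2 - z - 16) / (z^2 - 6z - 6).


(z^4 - 7z^3 + 2z^2 - z - 16) / (z^2 - 6z - 6)
Step 1: z^2 * (z^2 - 6z - 6) = z^4 - 6z^3 - 6z^2; subtract.
Step 2: -z * (z^2 - 6z - 6) = -z^3 + 6z^2 + 6z; subtract.
Step 3: 2 * (z^2 - 6z - 6) = 2z^2 - 12z - 12; subtract.
Quotient: z^2 - z + 2, Remainder: 5z - 4


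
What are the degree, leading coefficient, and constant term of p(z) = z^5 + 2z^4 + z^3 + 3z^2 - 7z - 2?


Highest power of z is 5, with coefficient 1. Constant term is -2.
Degree = 5, leading coefficient = 1, constant term = -2


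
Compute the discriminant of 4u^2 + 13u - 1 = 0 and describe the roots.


D = b^2 - 4ac = (13)^2 - 4(4)(-1) = 169 + 16 = 185
Since D > 0: two distinct irrational roots


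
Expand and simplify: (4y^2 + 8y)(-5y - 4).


Distribute each term of the first polynomial:
  (4y^2)(-5y - 4) = -20y^3 - 16y^2
  (8y)(-5y - 4) = -40y^2 - 32y
Sum: -20y^3 - 56y^2 - 32y


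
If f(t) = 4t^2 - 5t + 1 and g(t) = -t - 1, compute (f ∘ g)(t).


Substitute g(t) into f:
f(g(t)) = 4*(-t - 1)^2 + (-5)*(-t - 1) + 1
(-t - 1)^2 = t^2 + 2t + 1
Expand and combine: 4t^2 + 13t + 10


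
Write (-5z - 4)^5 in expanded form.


Expand (-5z - 4)^5 by repeated multiplication:
  (-5z - 4)^2 = 25z^2 + 40z + 16
  (-5z - 4)^3 = -125z^3 - 300z^2 - 240z - 64
  (-5z - 4)^4 = 625z^4 + 2000z^3 + 2400z^2 + 1280z + 256
= -3125z^5 - 12500z^4 - 20000z^3 - 16000z^2 - 6400z - 1024


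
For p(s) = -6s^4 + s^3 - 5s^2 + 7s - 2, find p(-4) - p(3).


p(-4) = -1710
p(3) = -485
p(-4) - p(3) = -1710 + 485 = -1225


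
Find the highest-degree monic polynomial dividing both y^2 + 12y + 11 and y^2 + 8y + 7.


Factor each:
  y^2 + 12y + 11 = (y + 1)(y + 11)
  y^2 + 8y + 7 = (y + 1)(y + 7)
Common monic factor: y + 1


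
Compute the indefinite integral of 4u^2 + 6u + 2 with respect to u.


Reverse power rule on each term:
  ∫ 4u^2 du = (4/3)u^3
  ∫ 6u du = 3u^2
  ∫ 2 du = 2u
F(u) = (4/3)u^3 + 3u^2 + 2u + C


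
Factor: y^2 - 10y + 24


Roots satisfy r1 + r2 = -b/a = 10 and r1*r2 = c/a = 24.
So r1 = 4, r2 = 6.
y^2 - 10y + 24 = (y - r1)(y - r2) = (y - 4)(y - 6)


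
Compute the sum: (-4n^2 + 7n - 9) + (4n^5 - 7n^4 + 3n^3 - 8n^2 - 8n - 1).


Align terms by degree and add:
  -4n^2 + 7n - 9
+ 4n^5 - 7n^4 + 3n^3 - 8n^2 - 8n - 1
= 4n^5 - 7n^4 + 3n^3 - 12n^2 - n - 10


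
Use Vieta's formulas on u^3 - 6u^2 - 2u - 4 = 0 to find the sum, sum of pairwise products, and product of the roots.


Monic cubic u^3+bu^2+cu+d=0: sum=-b, pairwise sum=c, product=-d.
b=-6, c=-2, d=-4
r1+r2+r3 = 6
r1r2+r1r3+r2r3 = -2
r1r2r3 = 4


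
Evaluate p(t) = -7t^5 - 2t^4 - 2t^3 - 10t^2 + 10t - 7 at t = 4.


Using direct substitution:
  -7 * (4)^5 = -7168
  -2 * (4)^4 = -512
  -2 * (4)^3 = -128
  -10 * (4)^2 = -160
  10 * (4)^1 = 40
  constant: -7
Sum = -7168 - 512 - 128 - 160 + 40 - 7 = -7935


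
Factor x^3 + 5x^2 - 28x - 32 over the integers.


Try integer roots (divisors of -32). x=4: p(4)=0.
Divide out (x - 4): quotient is x^2 + 9x + 8.
Factor the quadratic: (x + 8)(x + 1)
Result: (x - 4)(x + 8)(x + 1)


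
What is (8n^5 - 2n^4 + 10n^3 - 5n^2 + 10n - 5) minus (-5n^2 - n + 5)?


Distribute the minus sign:
  (8n^5 - 2n^4 + 10n^3 - 5n^2 + 10n - 5)
- (-5n^2 - n + 5)
Negate second polynomial: 5n^2 + n - 5
Add: 8n^5 - 2n^4 + 10n^3 + 11n - 10


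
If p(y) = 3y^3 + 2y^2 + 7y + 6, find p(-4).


Using direct substitution:
  3 * (-4)^3 = -192
  2 * (-4)^2 = 32
  7 * (-4)^1 = -28
  constant: 6
Sum = -192 + 32 - 28 + 6 = -182


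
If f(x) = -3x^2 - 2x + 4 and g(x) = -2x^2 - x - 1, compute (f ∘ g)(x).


Substitute g(x) into f:
f(g(x)) = -3*(-2x^2 - x - 1)^2 + (-2)*(-2x^2 - x - 1) + 4
(-2x^2 - x - 1)^2 = 4x^4 + 4x^3 + 5x^2 + 2x + 1
Expand and combine: -12x^4 - 12x^3 - 11x^2 - 4x + 3


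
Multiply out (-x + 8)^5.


Expand (-x + 8)^5 by repeated multiplication:
  (-x + 8)^2 = x^2 - 16x + 64
  (-x + 8)^3 = -x^3 + 24x^2 - 192x + 512
  (-x + 8)^4 = x^4 - 32x^3 + 384x^2 - 2048x + 4096
= -x^5 + 40x^4 - 640x^3 + 5120x^2 - 20480x + 32768


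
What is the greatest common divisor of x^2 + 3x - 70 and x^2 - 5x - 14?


Factor each:
  x^2 + 3x - 70 = (x - 7)(x + 10)
  x^2 - 5x - 14 = (x - 7)(x + 2)
Common monic factor: x - 7


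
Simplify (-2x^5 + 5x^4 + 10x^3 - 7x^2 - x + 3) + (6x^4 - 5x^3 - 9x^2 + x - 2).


Align terms by degree and add:
  -2x^5 + 5x^4 + 10x^3 - 7x^2 - x + 3
+ 6x^4 - 5x^3 - 9x^2 + x - 2
= -2x^5 + 11x^4 + 5x^3 - 16x^2 + 1


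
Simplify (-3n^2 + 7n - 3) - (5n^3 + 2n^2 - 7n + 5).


Distribute the minus sign:
  (-3n^2 + 7n - 3)
- (5n^3 + 2n^2 - 7n + 5)
Negate second polynomial: -5n^3 - 2n^2 + 7n - 5
Add: -5n^3 - 5n^2 + 14n - 8


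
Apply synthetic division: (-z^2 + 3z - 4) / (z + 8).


Synthetic division with c = -8. Coefficients: -1, 3, -4
Bring down -1.
  -1 * -8 = 8; 8 + 3 = 11
  11 * -8 = -88; -88 - 4 = -92
Quotient: -z + 11, Remainder: -92


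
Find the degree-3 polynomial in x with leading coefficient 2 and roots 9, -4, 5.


p(x) = 2(x - 9)(x + 4)(x - 5)
Expand: 2x^3 - 20x^2 - 22x + 360


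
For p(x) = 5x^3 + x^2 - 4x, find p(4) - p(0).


p(4) = 320
p(0) = 0
p(4) - p(0) = 320 = 320


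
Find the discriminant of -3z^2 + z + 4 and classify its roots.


D = b^2 - 4ac = (1)^2 - 4(-3)(4) = 1 + 48 = 49
Since D > 0: two distinct rational roots


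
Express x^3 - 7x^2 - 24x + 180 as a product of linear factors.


Try integer roots (divisors of 180). x=6: p(6)=0.
Divide out (x - 6): quotient is x^2 - x - 30.
Factor the quadratic: (x + 5)(x - 6)
Result: (x - 6)(x + 5)(x - 6)


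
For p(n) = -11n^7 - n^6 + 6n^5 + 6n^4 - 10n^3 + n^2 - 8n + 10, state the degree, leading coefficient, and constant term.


Highest power of n is 7, with coefficient -11. Constant term is 10.
Degree = 7, leading coefficient = -11, constant term = 10


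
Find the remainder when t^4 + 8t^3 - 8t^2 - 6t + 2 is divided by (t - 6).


By the Remainder Theorem, the remainder equals p(6):
  1*(6)^4 = 1296
  8*(6)^3 = 1728
  -8*(6)^2 = -288
  -6*(6)^1 = -36
  constant: 2
Sum: 1296 + 1728 - 288 - 36 + 2 = 2702


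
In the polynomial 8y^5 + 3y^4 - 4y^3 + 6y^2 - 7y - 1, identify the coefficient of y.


Read off the coefficient of y: -7


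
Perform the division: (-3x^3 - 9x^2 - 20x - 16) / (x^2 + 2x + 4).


(-3x^3 - 9x^2 - 20x - 16) / (x^2 + 2x + 4)
Step 1: -3x * (x^2 + 2x + 4) = -3x^3 - 6x^2 - 12x; subtract.
Step 2: -3 * (x^2 + 2x + 4) = -3x^2 - 6x - 12; subtract.
Quotient: -3x - 3, Remainder: -2x - 4


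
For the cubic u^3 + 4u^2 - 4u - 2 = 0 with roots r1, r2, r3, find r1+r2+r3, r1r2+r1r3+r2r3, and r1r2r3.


Monic cubic u^3+bu^2+cu+d=0: sum=-b, pairwise sum=c, product=-d.
b=4, c=-4, d=-2
r1+r2+r3 = -4
r1r2+r1r3+r2r3 = -4
r1r2r3 = 2


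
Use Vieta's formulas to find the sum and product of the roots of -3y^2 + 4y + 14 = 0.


For ay^2+by+c=0: sum = -b/a, product = c/a.
a=-3, b=4, c=14
Sum = -(4)/-3 = 4/3
Product = (14)/-3 = -14/3


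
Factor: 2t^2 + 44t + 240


Roots satisfy r1 + r2 = -b/a = -22 and r1*r2 = c/a = 120.
So r1 = -10, r2 = -12.
2t^2 + 44t + 240 = 2(t - r1)(t - r2) = 2(t + 10)(t + 12)


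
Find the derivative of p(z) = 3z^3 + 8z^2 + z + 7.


Apply the power rule term by term:
  d/dz(3z^3) = 9z^2
  d/dz(8z^2) = 16z
  d/dz(z) = 1
  d/dz(7) = 0
p'(z) = 9z^2 + 16z + 1


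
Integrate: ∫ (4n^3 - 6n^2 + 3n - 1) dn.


Reverse power rule on each term:
  ∫ 4n^3 dn = n^4
  ∫ -6n^2 dn = -2n^3
  ∫ 3n dn = (3/2)n^2
  ∫ -1 dn = -n
F(n) = n^4 - 2n^3 + (3/2)n^2 - n + C


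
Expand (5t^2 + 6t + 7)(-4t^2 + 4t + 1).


Distribute each term of the first polynomial:
  (5t^2)(-4t^2 + 4t + 1) = -20t^4 + 20t^3 + 5t^2
  (6t)(-4t^2 + 4t + 1) = -24t^3 + 24t^2 + 6t
  (7)(-4t^2 + 4t + 1) = -28t^2 + 28t + 7
Sum: -20t^4 - 4t^3 + t^2 + 34t + 7


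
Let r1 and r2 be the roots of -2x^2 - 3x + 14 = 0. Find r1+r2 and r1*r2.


For ax^2+bx+c=0: sum = -b/a, product = c/a.
a=-2, b=-3, c=14
Sum = -(-3)/-2 = -3/2
Product = (14)/-2 = -7


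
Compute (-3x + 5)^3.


Expand (-3x + 5)^3 by repeated multiplication:
  (-3x + 5)^2 = 9x^2 - 30x + 25
= -27x^3 + 135x^2 - 225x + 125


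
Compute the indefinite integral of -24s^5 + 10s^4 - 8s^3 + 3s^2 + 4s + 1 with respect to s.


Reverse power rule on each term:
  ∫ -24s^5 ds = -4s^6
  ∫ 10s^4 ds = 2s^5
  ∫ -8s^3 ds = -2s^4
  ∫ 3s^2 ds = s^3
  ∫ 4s ds = 2s^2
  ∫ 1 ds = s
F(s) = -4s^6 + 2s^5 - 2s^4 + s^3 + 2s^2 + s + C


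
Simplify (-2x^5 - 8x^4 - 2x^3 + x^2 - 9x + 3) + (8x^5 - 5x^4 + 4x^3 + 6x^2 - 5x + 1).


Align terms by degree and add:
  -2x^5 - 8x^4 - 2x^3 + x^2 - 9x + 3
+ 8x^5 - 5x^4 + 4x^3 + 6x^2 - 5x + 1
= 6x^5 - 13x^4 + 2x^3 + 7x^2 - 14x + 4


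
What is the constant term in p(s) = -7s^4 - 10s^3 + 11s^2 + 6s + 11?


Read off the constant term: 11


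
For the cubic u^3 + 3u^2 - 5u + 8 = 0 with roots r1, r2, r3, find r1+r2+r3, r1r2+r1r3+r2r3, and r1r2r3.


Monic cubic u^3+bu^2+cu+d=0: sum=-b, pairwise sum=c, product=-d.
b=3, c=-5, d=8
r1+r2+r3 = -3
r1r2+r1r3+r2r3 = -5
r1r2r3 = -8


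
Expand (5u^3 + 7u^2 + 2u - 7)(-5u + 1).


Distribute each term of the first polynomial:
  (5u^3)(-5u + 1) = -25u^4 + 5u^3
  (7u^2)(-5u + 1) = -35u^3 + 7u^2
  (2u)(-5u + 1) = -10u^2 + 2u
  (-7)(-5u + 1) = 35u - 7
Sum: -25u^4 - 30u^3 - 3u^2 + 37u - 7


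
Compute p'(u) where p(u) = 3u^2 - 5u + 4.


Apply the power rule term by term:
  d/du(3u^2) = 6u
  d/du(-5u) = -5
  d/du(4) = 0
p'(u) = 6u - 5


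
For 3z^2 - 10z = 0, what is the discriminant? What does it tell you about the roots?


D = b^2 - 4ac = (-10)^2 - 4(3)(0) = 100 = 100
Since D > 0: two distinct rational roots


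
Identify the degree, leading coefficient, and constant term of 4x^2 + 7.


Highest power of x is 2, with coefficient 4. Constant term is 7.
Degree = 2, leading coefficient = 4, constant term = 7


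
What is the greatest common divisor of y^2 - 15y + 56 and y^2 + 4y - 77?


Factor each:
  y^2 - 15y + 56 = (y - 7)(y - 8)
  y^2 + 4y - 77 = (y - 7)(y + 11)
Common monic factor: y - 7


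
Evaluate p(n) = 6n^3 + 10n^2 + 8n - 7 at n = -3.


Using direct substitution:
  6 * (-3)^3 = -162
  10 * (-3)^2 = 90
  8 * (-3)^1 = -24
  constant: -7
Sum = -162 + 90 - 24 - 7 = -103


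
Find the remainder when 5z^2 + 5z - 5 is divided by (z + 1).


By the Remainder Theorem, the remainder equals p(-1):
  5*(-1)^2 = 5
  5*(-1)^1 = -5
  constant: -5
Sum: 5 - 5 - 5 = -5


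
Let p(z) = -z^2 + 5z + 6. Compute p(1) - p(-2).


p(1) = 10
p(-2) = -8
p(1) - p(-2) = 10 + 8 = 18


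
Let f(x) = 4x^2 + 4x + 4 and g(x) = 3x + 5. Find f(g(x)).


Substitute g(x) into f:
f(g(x)) = 4*(3x + 5)^2 + 4*(3x + 5) + 4
(3x + 5)^2 = 9x^2 + 30x + 25
Expand and combine: 36x^2 + 132x + 124


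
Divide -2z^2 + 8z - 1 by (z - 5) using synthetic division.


Synthetic division with c = 5. Coefficients: -2, 8, -1
Bring down -2.
  -2 * 5 = -10; -10 + 8 = -2
  -2 * 5 = -10; -10 - 1 = -11
Quotient: -2z - 2, Remainder: -11


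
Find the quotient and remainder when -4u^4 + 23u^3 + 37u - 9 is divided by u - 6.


(-4u^4 + 23u^3 + 37u - 9) / (u - 6)
Step 1: -4u^3 * (u - 6) = -4u^4 + 24u^3; subtract.
Step 2: -u^2 * (u - 6) = -u^3 + 6u^2; subtract.
Step 3: -6u * (u - 6) = -6u^2 + 36u; subtract.
Step 4: 1 * (u - 6) = u - 6; subtract.
Quotient: -4u^3 - u^2 - 6u + 1, Remainder: -3


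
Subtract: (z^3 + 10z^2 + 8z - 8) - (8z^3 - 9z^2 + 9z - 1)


Distribute the minus sign:
  (z^3 + 10z^2 + 8z - 8)
- (8z^3 - 9z^2 + 9z - 1)
Negate second polynomial: -8z^3 + 9z^2 - 9z + 1
Add: -7z^3 + 19z^2 - z - 7


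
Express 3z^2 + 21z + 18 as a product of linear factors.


Roots satisfy r1 + r2 = -b/a = -7 and r1*r2 = c/a = 6.
So r1 = -1, r2 = -6.
3z^2 + 21z + 18 = 3(z - r1)(z - r2) = 3(z + 1)(z + 6)


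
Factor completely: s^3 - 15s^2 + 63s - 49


Try integer roots (divisors of -49). s=1: p(1)=0.
Divide out (s - 1): quotient is s^2 - 14s + 49.
Factor the quadratic: (s - 7)(s - 7)
Result: (s - 1)(s - 7)(s - 7)


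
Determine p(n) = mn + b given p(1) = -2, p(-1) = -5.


p(n) = mn + b. Using p(1)=-2, p(-1)=-5:
m = (-2 + 5)/(1 + 1) = 3/2 = 3/2
b = -2 - m*(1) = -2 - 3/2 = -7/2
p(n) = (3/2)n - (7/2)


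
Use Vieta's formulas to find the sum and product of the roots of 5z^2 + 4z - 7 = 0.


For az^2+bz+c=0: sum = -b/a, product = c/a.
a=5, b=4, c=-7
Sum = -(4)/5 = -4/5
Product = (-7)/5 = -7/5


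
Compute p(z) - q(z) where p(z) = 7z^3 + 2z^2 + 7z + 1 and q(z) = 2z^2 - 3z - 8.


Distribute the minus sign:
  (7z^3 + 2z^2 + 7z + 1)
- (2z^2 - 3z - 8)
Negate second polynomial: -2z^2 + 3z + 8
Add: 7z^3 + 10z + 9


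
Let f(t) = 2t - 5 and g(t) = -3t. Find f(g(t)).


Substitute g(t) into f:
f(g(t)) = 2*(-3t) + (-5)
Expand and combine: -6t - 5


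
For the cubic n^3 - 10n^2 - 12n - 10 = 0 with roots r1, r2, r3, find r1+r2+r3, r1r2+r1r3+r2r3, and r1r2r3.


Monic cubic n^3+bn^2+cn+d=0: sum=-b, pairwise sum=c, product=-d.
b=-10, c=-12, d=-10
r1+r2+r3 = 10
r1r2+r1r3+r2r3 = -12
r1r2r3 = 10


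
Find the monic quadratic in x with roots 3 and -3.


p(x) = (x - 3)(x + 3)
Expand: x^2 - 9


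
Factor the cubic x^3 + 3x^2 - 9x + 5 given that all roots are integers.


Try integer roots (divisors of 5). x=1: p(1)=0.
Divide out (x - 1): quotient is x^2 + 4x - 5.
Factor the quadratic: (x + 5)(x - 1)
Result: (x - 1)(x + 5)(x - 1)


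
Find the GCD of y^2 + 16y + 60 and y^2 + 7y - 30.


Factor each:
  y^2 + 16y + 60 = (y + 10)(y + 6)
  y^2 + 7y - 30 = (y + 10)(y - 3)
Common monic factor: y + 10


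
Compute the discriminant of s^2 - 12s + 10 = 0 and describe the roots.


D = b^2 - 4ac = (-12)^2 - 4(1)(10) = 144 - 40 = 104
Since D > 0: two distinct irrational roots


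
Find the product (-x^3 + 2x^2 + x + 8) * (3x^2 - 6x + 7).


Distribute each term of the first polynomial:
  (-x^3)(3x^2 - 6x + 7) = -3x^5 + 6x^4 - 7x^3
  (2x^2)(3x^2 - 6x + 7) = 6x^4 - 12x^3 + 14x^2
  (x)(3x^2 - 6x + 7) = 3x^3 - 6x^2 + 7x
  (8)(3x^2 - 6x + 7) = 24x^2 - 48x + 56
Sum: -3x^5 + 12x^4 - 16x^3 + 32x^2 - 41x + 56


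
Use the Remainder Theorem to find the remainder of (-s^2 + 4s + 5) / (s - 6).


By the Remainder Theorem, the remainder equals p(6):
  -1*(6)^2 = -36
  4*(6)^1 = 24
  constant: 5
Sum: -36 + 24 + 5 = -7


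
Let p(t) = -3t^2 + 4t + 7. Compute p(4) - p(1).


p(4) = -25
p(1) = 8
p(4) - p(1) = -25 - 8 = -33


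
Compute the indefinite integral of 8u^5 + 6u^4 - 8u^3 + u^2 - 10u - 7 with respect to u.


Reverse power rule on each term:
  ∫ 8u^5 du = (4/3)u^6
  ∫ 6u^4 du = (6/5)u^5
  ∫ -8u^3 du = -2u^4
  ∫ u^2 du = (1/3)u^3
  ∫ -10u du = -5u^2
  ∫ -7 du = -7u
F(u) = (4/3)u^6 + (6/5)u^5 - 2u^4 + (1/3)u^3 - 5u^2 - 7u + C


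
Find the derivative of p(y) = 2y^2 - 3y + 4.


Apply the power rule term by term:
  d/dy(2y^2) = 4y
  d/dy(-3y) = -3
  d/dy(4) = 0
p'(y) = 4y - 3


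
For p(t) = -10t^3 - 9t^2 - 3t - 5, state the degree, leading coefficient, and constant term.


Highest power of t is 3, with coefficient -10. Constant term is -5.
Degree = 3, leading coefficient = -10, constant term = -5


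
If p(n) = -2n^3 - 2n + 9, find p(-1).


Using direct substitution:
  -2 * (-1)^3 = 2
  0 * (-1)^2 = 0
  -2 * (-1)^1 = 2
  constant: 9
Sum = 2 + 0 + 2 + 9 = 13


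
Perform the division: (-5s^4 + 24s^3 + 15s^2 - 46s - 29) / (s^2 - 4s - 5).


(-5s^4 + 24s^3 + 15s^2 - 46s - 29) / (s^2 - 4s - 5)
Step 1: -5s^2 * (s^2 - 4s - 5) = -5s^4 + 20s^3 + 25s^2; subtract.
Step 2: 4s * (s^2 - 4s - 5) = 4s^3 - 16s^2 - 20s; subtract.
Step 3: 6 * (s^2 - 4s - 5) = 6s^2 - 24s - 30; subtract.
Quotient: -5s^2 + 4s + 6, Remainder: -2s + 1


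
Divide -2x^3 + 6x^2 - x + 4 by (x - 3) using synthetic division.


Synthetic division with c = 3. Coefficients: -2, 6, -1, 4
Bring down -2.
  -2 * 3 = -6; -6 + 6 = 0
  0 * 3 = 0; 0 - 1 = -1
  -1 * 3 = -3; -3 + 4 = 1
Quotient: -2x^2 - 1, Remainder: 1


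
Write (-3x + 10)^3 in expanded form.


Expand (-3x + 10)^3 by repeated multiplication:
  (-3x + 10)^2 = 9x^2 - 60x + 100
= -27x^3 + 270x^2 - 900x + 1000


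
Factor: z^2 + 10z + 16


Roots satisfy r1 + r2 = -b/a = -10 and r1*r2 = c/a = 16.
So r1 = -8, r2 = -2.
z^2 + 10z + 16 = (z - r1)(z - r2) = (z + 8)(z + 2)


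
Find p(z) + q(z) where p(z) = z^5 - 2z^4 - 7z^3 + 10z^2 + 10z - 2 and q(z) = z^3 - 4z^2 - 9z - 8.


Align terms by degree and add:
  z^5 - 2z^4 - 7z^3 + 10z^2 + 10z - 2
+ z^3 - 4z^2 - 9z - 8
= z^5 - 2z^4 - 6z^3 + 6z^2 + z - 10


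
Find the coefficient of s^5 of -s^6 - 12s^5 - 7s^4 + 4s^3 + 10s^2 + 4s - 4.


Read off the coefficient of s^5: -12


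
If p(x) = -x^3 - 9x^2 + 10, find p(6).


Using direct substitution:
  -1 * (6)^3 = -216
  -9 * (6)^2 = -324
  0 * (6)^1 = 0
  constant: 10
Sum = -216 - 324 + 0 + 10 = -530


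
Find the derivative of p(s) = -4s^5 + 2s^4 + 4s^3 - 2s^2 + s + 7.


Apply the power rule term by term:
  d/ds(-4s^5) = -20s^4
  d/ds(2s^4) = 8s^3
  d/ds(4s^3) = 12s^2
  d/ds(-2s^2) = -4s
  d/ds(s) = 1
  d/ds(7) = 0
p'(s) = -20s^4 + 8s^3 + 12s^2 - 4s + 1


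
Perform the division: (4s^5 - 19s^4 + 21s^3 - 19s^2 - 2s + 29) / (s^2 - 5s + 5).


(4s^5 - 19s^4 + 21s^3 - 19s^2 - 2s + 29) / (s^2 - 5s + 5)
Step 1: 4s^3 * (s^2 - 5s + 5) = 4s^5 - 20s^4 + 20s^3; subtract.
Step 2: s^2 * (s^2 - 5s + 5) = s^4 - 5s^3 + 5s^2; subtract.
Step 3: 6s * (s^2 - 5s + 5) = 6s^3 - 30s^2 + 30s; subtract.
Step 4: 6 * (s^2 - 5s + 5) = 6s^2 - 30s + 30; subtract.
Quotient: 4s^3 + s^2 + 6s + 6, Remainder: -2s - 1


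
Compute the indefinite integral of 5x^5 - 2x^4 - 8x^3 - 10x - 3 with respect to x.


Reverse power rule on each term:
  ∫ 5x^5 dx = (5/6)x^6
  ∫ -2x^4 dx = -(2/5)x^5
  ∫ -8x^3 dx = -2x^4
  ∫ -10x dx = -5x^2
  ∫ -3 dx = -3x
F(x) = (5/6)x^6 - (2/5)x^5 - 2x^4 - 5x^2 - 3x + C


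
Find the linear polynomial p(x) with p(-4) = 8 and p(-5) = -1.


p(x) = mx + b. Using p(-4)=8, p(-5)=-1:
m = (8 + 1)/(-4 + 5) = 9/1 = 9
b = 8 - m*(-4) = 8 + 36 = 44
p(x) = 9x + 44


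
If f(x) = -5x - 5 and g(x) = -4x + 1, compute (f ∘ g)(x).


Substitute g(x) into f:
f(g(x)) = -5*(-4x + 1) + (-5)
Expand and combine: 20x - 10


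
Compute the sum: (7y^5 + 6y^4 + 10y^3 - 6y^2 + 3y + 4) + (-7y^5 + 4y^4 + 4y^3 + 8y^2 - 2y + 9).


Align terms by degree and add:
  7y^5 + 6y^4 + 10y^3 - 6y^2 + 3y + 4
  -7y^5 + 4y^4 + 4y^3 + 8y^2 - 2y + 9
= 10y^4 + 14y^3 + 2y^2 + y + 13


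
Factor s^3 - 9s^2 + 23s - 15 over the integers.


Try integer roots (divisors of -15). s=3: p(3)=0.
Divide out (s - 3): quotient is s^2 - 6s + 5.
Factor the quadratic: (s - 5)(s - 1)
Result: (s - 3)(s - 5)(s - 1)


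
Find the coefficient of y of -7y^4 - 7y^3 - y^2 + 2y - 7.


Read off the coefficient of y: 2


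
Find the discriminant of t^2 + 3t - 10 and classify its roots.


D = b^2 - 4ac = (3)^2 - 4(1)(-10) = 9 + 40 = 49
Since D > 0: two distinct rational roots


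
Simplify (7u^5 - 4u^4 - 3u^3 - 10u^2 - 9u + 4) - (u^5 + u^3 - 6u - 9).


Distribute the minus sign:
  (7u^5 - 4u^4 - 3u^3 - 10u^2 - 9u + 4)
- (u^5 + u^3 - 6u - 9)
Negate second polynomial: -u^5 - u^3 + 6u + 9
Add: 6u^5 - 4u^4 - 4u^3 - 10u^2 - 3u + 13


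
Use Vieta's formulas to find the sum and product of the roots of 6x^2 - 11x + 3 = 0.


For ax^2+bx+c=0: sum = -b/a, product = c/a.
a=6, b=-11, c=3
Sum = -(-11)/6 = 11/6
Product = (3)/6 = 1/2


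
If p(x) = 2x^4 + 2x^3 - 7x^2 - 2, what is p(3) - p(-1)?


p(3) = 151
p(-1) = -9
p(3) - p(-1) = 151 + 9 = 160
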